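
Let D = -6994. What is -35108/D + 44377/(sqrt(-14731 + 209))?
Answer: 17554/3497 - 44377*I*sqrt(14522)/14522 ≈ 5.0197 - 368.25*I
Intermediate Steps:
-35108/D + 44377/(sqrt(-14731 + 209)) = -35108/(-6994) + 44377/(sqrt(-14731 + 209)) = -35108*(-1/6994) + 44377/(sqrt(-14522)) = 17554/3497 + 44377/((I*sqrt(14522))) = 17554/3497 + 44377*(-I*sqrt(14522)/14522) = 17554/3497 - 44377*I*sqrt(14522)/14522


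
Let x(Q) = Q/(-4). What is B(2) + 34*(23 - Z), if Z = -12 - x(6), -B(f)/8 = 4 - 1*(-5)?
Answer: 1067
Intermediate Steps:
x(Q) = -Q/4 (x(Q) = Q*(-1/4) = -Q/4)
B(f) = -72 (B(f) = -8*(4 - 1*(-5)) = -8*(4 + 5) = -8*9 = -72)
Z = -21/2 (Z = -12 - (-1)*6/4 = -12 - 1*(-3/2) = -12 + 3/2 = -21/2 ≈ -10.500)
B(2) + 34*(23 - Z) = -72 + 34*(23 - 1*(-21/2)) = -72 + 34*(23 + 21/2) = -72 + 34*(67/2) = -72 + 1139 = 1067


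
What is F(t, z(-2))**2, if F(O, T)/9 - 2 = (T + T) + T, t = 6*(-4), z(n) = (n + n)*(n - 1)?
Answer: 116964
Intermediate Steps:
z(n) = 2*n*(-1 + n) (z(n) = (2*n)*(-1 + n) = 2*n*(-1 + n))
t = -24
F(O, T) = 18 + 27*T (F(O, T) = 18 + 9*((T + T) + T) = 18 + 9*(2*T + T) = 18 + 9*(3*T) = 18 + 27*T)
F(t, z(-2))**2 = (18 + 27*(2*(-2)*(-1 - 2)))**2 = (18 + 27*(2*(-2)*(-3)))**2 = (18 + 27*12)**2 = (18 + 324)**2 = 342**2 = 116964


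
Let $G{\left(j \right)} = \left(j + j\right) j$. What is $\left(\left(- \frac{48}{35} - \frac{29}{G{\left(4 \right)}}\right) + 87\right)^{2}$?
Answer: $\frac{9003922321}{1254400} \approx 7177.9$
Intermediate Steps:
$G{\left(j \right)} = 2 j^{2}$ ($G{\left(j \right)} = 2 j j = 2 j^{2}$)
$\left(\left(- \frac{48}{35} - \frac{29}{G{\left(4 \right)}}\right) + 87\right)^{2} = \left(\left(- \frac{48}{35} - \frac{29}{2 \cdot 4^{2}}\right) + 87\right)^{2} = \left(\left(\left(-48\right) \frac{1}{35} - \frac{29}{2 \cdot 16}\right) + 87\right)^{2} = \left(\left(- \frac{48}{35} - \frac{29}{32}\right) + 87\right)^{2} = \left(- \frac{2551}{1120} + 87\right)^{2} = \left(\frac{94889}{1120}\right)^{2} = \frac{9003922321}{1254400}$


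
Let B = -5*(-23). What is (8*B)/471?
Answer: 920/471 ≈ 1.9533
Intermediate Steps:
B = 115
(8*B)/471 = (8*115)/471 = 920*(1/471) = 920/471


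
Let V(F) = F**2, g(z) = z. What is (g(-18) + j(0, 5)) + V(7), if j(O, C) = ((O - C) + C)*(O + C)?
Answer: 31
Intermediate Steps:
j(O, C) = O*(C + O)
(g(-18) + j(0, 5)) + V(7) = (-18 + 0*(5 + 0)) + 7**2 = (-18 + 0*5) + 49 = (-18 + 0) + 49 = -18 + 49 = 31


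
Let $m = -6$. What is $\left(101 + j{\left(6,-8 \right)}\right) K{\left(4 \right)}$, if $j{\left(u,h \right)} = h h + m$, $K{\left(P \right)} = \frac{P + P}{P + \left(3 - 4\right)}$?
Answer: $424$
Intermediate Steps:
$K{\left(P \right)} = \frac{2 P}{-1 + P}$ ($K{\left(P \right)} = \frac{2 P}{P + \left(3 - 4\right)} = \frac{2 P}{P - 1} = \frac{2 P}{-1 + P}$)
$j{\left(u,h \right)} = -6 + h^{2}$ ($j{\left(u,h \right)} = h h - 6 = h^{2} - 6 = -6 + h^{2}$)
$\left(101 + j{\left(6,-8 \right)}\right) K{\left(4 \right)} = \left(101 - \left(6 - \left(-8\right)^{2}\right)\right) 2 \cdot 4 \frac{1}{-1 + 4} = \left(101 + \left(-6 + 64\right)\right) 2 \cdot 4 \cdot \frac{1}{3} = \left(101 + 58\right) 2 \cdot 4 \cdot \frac{1}{3} = 159 \cdot \frac{8}{3} = 424$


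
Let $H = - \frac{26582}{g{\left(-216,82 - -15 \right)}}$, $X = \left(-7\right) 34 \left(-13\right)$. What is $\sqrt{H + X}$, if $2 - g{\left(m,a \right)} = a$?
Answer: $\frac{32 \sqrt{29735}}{95} \approx 58.085$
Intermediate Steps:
$g{\left(m,a \right)} = 2 - a$
$X = 3094$ ($X = \left(-238\right) \left(-13\right) = 3094$)
$H = \frac{26582}{95}$ ($H = - \frac{26582}{2 - \left(82 - -15\right)} = - \frac{26582}{2 - \left(82 + 15\right)} = - \frac{26582}{2 - 97} = - \frac{26582}{-95} = \left(-26582\right) \left(- \frac{1}{95}\right) = \frac{26582}{95} \approx 279.81$)
$\sqrt{H + X} = \sqrt{\frac{26582}{95} + 3094} = \sqrt{\frac{320512}{95}} = \frac{32 \sqrt{29735}}{95}$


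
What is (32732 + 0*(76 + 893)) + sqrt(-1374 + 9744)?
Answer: 32732 + 3*sqrt(930) ≈ 32824.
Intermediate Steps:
(32732 + 0*(76 + 893)) + sqrt(-1374 + 9744) = (32732 + 0*969) + sqrt(8370) = (32732 + 0) + 3*sqrt(930) = 32732 + 3*sqrt(930)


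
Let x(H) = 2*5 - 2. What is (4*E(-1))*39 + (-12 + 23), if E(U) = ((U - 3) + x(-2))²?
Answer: 2507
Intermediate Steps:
x(H) = 8 (x(H) = 10 - 2 = 8)
E(U) = (5 + U)² (E(U) = ((U - 3) + 8)² = ((-3 + U) + 8)² = (5 + U)²)
(4*E(-1))*39 + (-12 + 23) = (4*(5 - 1)²)*39 + (-12 + 23) = (4*4²)*39 + 11 = (4*16)*39 + 11 = 64*39 + 11 = 2496 + 11 = 2507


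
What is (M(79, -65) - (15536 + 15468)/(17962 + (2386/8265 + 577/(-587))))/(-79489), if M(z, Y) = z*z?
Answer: -23638780921489/301160536207741 ≈ -0.078492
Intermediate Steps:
M(z, Y) = z²
(M(79, -65) - (15536 + 15468)/(17962 + (2386/8265 + 577/(-587))))/(-79489) = (79² - (15536 + 15468)/(17962 + (2386/8265 + 577/(-587))))/(-79489) = (6241 - 31004/(17962 + (2386*(1/8265) + 577*(-1/587))))*(-1/79489) = (6241 - 31004/(17962 + (2386/8265 - 577/587)))*(-1/79489) = (6241 - 31004/(17962 - 3368323/4851555))*(-1/79489) = (6241 - 31004/87140262587/4851555)*(-1/79489) = (6241 - 31004*4851555/87140262587)*(-1/79489) = (6241 - 1*6539896140/3788707069)*(-1/79489) = (6241 - 6539896140/3788707069)*(-1/79489) = (23638780921489/3788707069)*(-1/79489) = -23638780921489/301160536207741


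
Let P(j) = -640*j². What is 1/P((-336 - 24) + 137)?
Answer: -1/31826560 ≈ -3.1420e-8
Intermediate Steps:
1/P((-336 - 24) + 137) = 1/(-640*((-336 - 24) + 137)²) = 1/(-640*(-360 + 137)²) = 1/(-640*(-223)²) = 1/(-640*49729) = 1/(-31826560) = -1/31826560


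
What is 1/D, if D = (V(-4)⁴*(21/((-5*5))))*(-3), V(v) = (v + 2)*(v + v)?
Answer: 25/4128768 ≈ 6.0551e-6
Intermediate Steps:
V(v) = 2*v*(2 + v) (V(v) = (2 + v)*(2*v) = 2*v*(2 + v))
D = 4128768/25 (D = ((2*(-4)*(2 - 4))⁴*(21/((-5*5))))*(-3) = ((2*(-4)*(-2))⁴*(21/(-25)))*(-3) = (16⁴*(21*(-1/25)))*(-3) = (65536*(-21/25))*(-3) = -1376256/25*(-3) = 4128768/25 ≈ 1.6515e+5)
1/D = 1/(4128768/25) = 25/4128768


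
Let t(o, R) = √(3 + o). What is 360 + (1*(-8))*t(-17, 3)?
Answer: 360 - 8*I*√14 ≈ 360.0 - 29.933*I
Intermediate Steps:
360 + (1*(-8))*t(-17, 3) = 360 + (1*(-8))*√(3 - 17) = 360 - 8*I*√14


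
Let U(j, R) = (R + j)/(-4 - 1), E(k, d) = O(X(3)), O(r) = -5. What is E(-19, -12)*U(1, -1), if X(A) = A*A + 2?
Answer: 0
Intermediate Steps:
X(A) = 2 + A² (X(A) = A² + 2 = 2 + A²)
E(k, d) = -5
U(j, R) = -R/5 - j/5 (U(j, R) = (R + j)/(-5) = (R + j)*(-⅕) = -R/5 - j/5)
E(-19, -12)*U(1, -1) = -5*(-⅕*(-1) - ⅕*1) = -5*(⅕ - ⅕) = -5*0 = 0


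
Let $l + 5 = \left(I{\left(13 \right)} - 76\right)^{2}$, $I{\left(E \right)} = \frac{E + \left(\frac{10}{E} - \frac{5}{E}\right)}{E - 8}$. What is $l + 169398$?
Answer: $\frac{738400181}{4225} \approx 1.7477 \cdot 10^{5}$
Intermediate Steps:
$I{\left(E \right)} = \frac{E + \frac{5}{E}}{-8 + E}$
$l = \frac{22693631}{4225}$ ($l = -5 + \left(\frac{5 + 13^{2}}{13 \left(-8 + 13\right)} - 76\right)^{2} = -5 + \left(\frac{5 + 169}{13 \cdot 5} - 76\right)^{2} = -5 + \left(\frac{1}{13} \cdot \frac{1}{5} \cdot 174 - 76\right)^{2} = -5 + \left(\frac{174}{65} - 76\right)^{2} = -5 + \left(- \frac{4766}{65}\right)^{2} = -5 + \frac{22714756}{4225} = \frac{22693631}{4225} \approx 5371.3$)
$l + 169398 = \frac{22693631}{4225} + 169398 = \frac{738400181}{4225}$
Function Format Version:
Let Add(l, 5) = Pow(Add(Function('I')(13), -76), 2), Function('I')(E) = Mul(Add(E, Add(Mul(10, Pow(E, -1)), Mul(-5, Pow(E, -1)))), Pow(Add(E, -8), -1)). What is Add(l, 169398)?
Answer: Rational(738400181, 4225) ≈ 1.7477e+5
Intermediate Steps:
Function('I')(E) = Mul(Pow(Add(-8, E), -1), Add(E, Mul(5, Pow(E, -1)))) (Function('I')(E) = Mul(Add(E, Mul(5, Pow(E, -1))), Pow(Add(-8, E), -1)) = Mul(Pow(Add(-8, E), -1), Add(E, Mul(5, Pow(E, -1)))))
l = Rational(22693631, 4225) (l = Add(-5, Pow(Add(Mul(Pow(13, -1), Pow(Add(-8, 13), -1), Add(5, Pow(13, 2))), -76), 2)) = Add(-5, Pow(Add(Mul(Rational(1, 13), Pow(5, -1), Add(5, 169)), -76), 2)) = Add(-5, Pow(Add(Mul(Rational(1, 13), Rational(1, 5), 174), -76), 2)) = Add(-5, Pow(Add(Rational(174, 65), -76), 2)) = Add(-5, Pow(Rational(-4766, 65), 2)) = Add(-5, Rational(22714756, 4225)) = Rational(22693631, 4225) ≈ 5371.3)
Add(l, 169398) = Add(Rational(22693631, 4225), 169398) = Rational(738400181, 4225)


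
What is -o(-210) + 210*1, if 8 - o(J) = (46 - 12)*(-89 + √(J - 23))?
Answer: -2824 + 34*I*√233 ≈ -2824.0 + 518.99*I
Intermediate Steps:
o(J) = 3034 - 34*√(-23 + J) (o(J) = 8 - (46 - 12)*(-89 + √(J - 23)) = 8 - 34*(-89 + √(-23 + J)) = 8 - (-3026 + 34*√(-23 + J)) = 8 + (3026 - 34*√(-23 + J)) = 3034 - 34*√(-23 + J))
-o(-210) + 210*1 = -(3034 - 34*√(-23 - 210)) + 210*1 = -(3034 - 34*I*√233) + 210 = (-3034 + 34*I*√233) + 210 = -2824 + 34*I*√233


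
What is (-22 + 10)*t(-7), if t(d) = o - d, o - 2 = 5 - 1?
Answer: -156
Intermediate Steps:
o = 6 (o = 2 + (5 - 1) = 2 + 4 = 6)
t(d) = 6 - d
(-22 + 10)*t(-7) = (-22 + 10)*(6 - 1*(-7)) = -12*(6 + 7) = -12*13 = -156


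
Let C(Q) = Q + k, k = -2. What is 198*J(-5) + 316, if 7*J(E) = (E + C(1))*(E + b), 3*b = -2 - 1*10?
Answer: 12904/7 ≈ 1843.4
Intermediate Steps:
C(Q) = -2 + Q (C(Q) = Q - 2 = -2 + Q)
b = -4 (b = (-2 - 1*10)/3 = (-2 - 10)/3 = (⅓)*(-12) = -4)
J(E) = (-1 + E)*(-4 + E)/7 (J(E) = ((E + (-2 + 1))*(E - 4))/7 = ((E - 1)*(-4 + E))/7 = ((-1 + E)*(-4 + E))/7 = (-1 + E)*(-4 + E)/7)
198*J(-5) + 316 = 198*(4/7 - 5/7*(-5) + (⅐)*(-5)²) + 316 = 198*(4/7 + 25/7 + (⅐)*25) + 316 = 198*(4/7 + 25/7 + 25/7) + 316 = 198*(54/7) + 316 = 10692/7 + 316 = 12904/7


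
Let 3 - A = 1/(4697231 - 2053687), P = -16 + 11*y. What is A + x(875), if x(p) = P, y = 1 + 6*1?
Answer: 169186815/2643544 ≈ 64.000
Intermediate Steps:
y = 7 (y = 1 + 6 = 7)
P = 61 (P = -16 + 11*7 = -16 + 77 = 61)
x(p) = 61
A = 7930631/2643544 (A = 3 - 1/(4697231 - 2053687) = 3 - 1/2643544 = 7930631/2643544 ≈ 3.0000)
A + x(875) = 7930631/2643544 + 61 = 169186815/2643544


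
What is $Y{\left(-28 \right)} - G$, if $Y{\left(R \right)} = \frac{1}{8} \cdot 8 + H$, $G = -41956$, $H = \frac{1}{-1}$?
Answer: $41956$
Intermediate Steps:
$H = -1$
$Y{\left(R \right)} = 0$ ($Y{\left(R \right)} = \frac{1}{8} \cdot 8 - 1 = 1 - 1 = 0$)
$Y{\left(-28 \right)} - G = 0 - -41956 = 0 + 41956 = 41956$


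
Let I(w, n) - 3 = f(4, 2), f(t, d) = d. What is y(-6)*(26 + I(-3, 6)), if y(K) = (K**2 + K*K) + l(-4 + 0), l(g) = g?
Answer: 2108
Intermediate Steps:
I(w, n) = 5 (I(w, n) = 3 + 2 = 5)
y(K) = -4 + 2*K**2 (y(K) = (K**2 + K*K) + (-4 + 0) = (K**2 + K**2) - 4 = 2*K**2 - 4 = -4 + 2*K**2)
y(-6)*(26 + I(-3, 6)) = (-4 + 2*(-6)**2)*(26 + 5) = (-4 + 2*36)*31 = (-4 + 72)*31 = 68*31 = 2108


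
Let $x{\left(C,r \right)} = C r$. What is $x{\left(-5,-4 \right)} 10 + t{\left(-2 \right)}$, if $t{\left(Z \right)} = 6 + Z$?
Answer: $204$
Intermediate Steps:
$x{\left(-5,-4 \right)} 10 + t{\left(-2 \right)} = \left(-5\right) \left(-4\right) 10 + \left(6 - 2\right) = 20 \cdot 10 + 4 = 200 + 4 = 204$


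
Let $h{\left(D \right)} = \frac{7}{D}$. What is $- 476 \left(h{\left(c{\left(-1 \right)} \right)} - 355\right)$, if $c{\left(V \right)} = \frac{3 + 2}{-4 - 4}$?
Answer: $\frac{871556}{5} \approx 1.7431 \cdot 10^{5}$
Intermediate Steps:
$c{\left(V \right)} = - \frac{5}{8}$ ($c{\left(V \right)} = \frac{5}{-8} = 5 \left(- \frac{1}{8}\right) = - \frac{5}{8}$)
$- 476 \left(h{\left(c{\left(-1 \right)} \right)} - 355\right) = - 476 \left(\frac{7}{- \frac{5}{8}} - 355\right) = - 476 \left(7 \left(- \frac{8}{5}\right) - 355\right) = - 476 \left(- \frac{56}{5} - 355\right) = \left(-476\right) \left(- \frac{1831}{5}\right) = \frac{871556}{5}$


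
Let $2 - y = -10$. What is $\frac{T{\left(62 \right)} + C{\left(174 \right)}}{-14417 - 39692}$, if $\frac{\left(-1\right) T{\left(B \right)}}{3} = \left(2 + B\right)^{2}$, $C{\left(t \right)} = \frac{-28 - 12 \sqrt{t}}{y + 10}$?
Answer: $\frac{135182}{595199} + \frac{6 \sqrt{174}}{595199} \approx 0.22725$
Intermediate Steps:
$y = 12$ ($y = 2 - -10 = 2 + 10 = 12$)
$C{\left(t \right)} = - \frac{14}{11} - \frac{6 \sqrt{t}}{11}$ ($C{\left(t \right)} = \frac{-28 - 12 \sqrt{t}}{12 + 10} = \frac{-28 - 12 \sqrt{t}}{22} = \left(-28 - 12 \sqrt{t}\right) \frac{1}{22} = - \frac{14}{11} - \frac{6 \sqrt{t}}{11}$)
$T{\left(B \right)} = - 3 \left(2 + B\right)^{2}$
$\frac{T{\left(62 \right)} + C{\left(174 \right)}}{-14417 - 39692} = \frac{- 3 \left(2 + 62\right)^{2} - \left(\frac{14}{11} + \frac{6 \sqrt{174}}{11}\right)}{-14417 - 39692} = \frac{- 3 \cdot 64^{2} - \left(\frac{14}{11} + \frac{6 \sqrt{174}}{11}\right)}{-54109} = \left(\left(-3\right) 4096 - \left(\frac{14}{11} + \frac{6 \sqrt{174}}{11}\right)\right) \left(- \frac{1}{54109}\right) = \left(-12288 - \left(\frac{14}{11} + \frac{6 \sqrt{174}}{11}\right)\right) \left(- \frac{1}{54109}\right) = \left(- \frac{135182}{11} - \frac{6 \sqrt{174}}{11}\right) \left(- \frac{1}{54109}\right) = \frac{135182}{595199} + \frac{6 \sqrt{174}}{595199}$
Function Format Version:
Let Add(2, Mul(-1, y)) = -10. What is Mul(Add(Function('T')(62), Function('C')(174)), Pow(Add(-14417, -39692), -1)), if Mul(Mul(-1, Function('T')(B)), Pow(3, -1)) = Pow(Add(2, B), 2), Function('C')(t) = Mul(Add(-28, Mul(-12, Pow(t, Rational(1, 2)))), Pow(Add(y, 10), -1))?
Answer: Add(Rational(135182, 595199), Mul(Rational(6, 595199), Pow(174, Rational(1, 2)))) ≈ 0.22725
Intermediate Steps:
y = 12 (y = Add(2, Mul(-1, -10)) = Add(2, 10) = 12)
Function('C')(t) = Add(Rational(-14, 11), Mul(Rational(-6, 11), Pow(t, Rational(1, 2)))) (Function('C')(t) = Mul(Add(-28, Mul(-12, Pow(t, Rational(1, 2)))), Pow(Add(12, 10), -1)) = Mul(Add(-28, Mul(-12, Pow(t, Rational(1, 2)))), Pow(22, -1)) = Mul(Add(-28, Mul(-12, Pow(t, Rational(1, 2)))), Rational(1, 22)) = Add(Rational(-14, 11), Mul(Rational(-6, 11), Pow(t, Rational(1, 2)))))
Function('T')(B) = Mul(-3, Pow(Add(2, B), 2))
Mul(Add(Function('T')(62), Function('C')(174)), Pow(Add(-14417, -39692), -1)) = Mul(Add(Mul(-3, Pow(Add(2, 62), 2)), Add(Rational(-14, 11), Mul(Rational(-6, 11), Pow(174, Rational(1, 2))))), Pow(Add(-14417, -39692), -1)) = Mul(Add(Mul(-3, Pow(64, 2)), Add(Rational(-14, 11), Mul(Rational(-6, 11), Pow(174, Rational(1, 2))))), Pow(-54109, -1)) = Mul(Add(Mul(-3, 4096), Add(Rational(-14, 11), Mul(Rational(-6, 11), Pow(174, Rational(1, 2))))), Rational(-1, 54109)) = Mul(Add(-12288, Add(Rational(-14, 11), Mul(Rational(-6, 11), Pow(174, Rational(1, 2))))), Rational(-1, 54109)) = Mul(Add(Rational(-135182, 11), Mul(Rational(-6, 11), Pow(174, Rational(1, 2)))), Rational(-1, 54109)) = Add(Rational(135182, 595199), Mul(Rational(6, 595199), Pow(174, Rational(1, 2))))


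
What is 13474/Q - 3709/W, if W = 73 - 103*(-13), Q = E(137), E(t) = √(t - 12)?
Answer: -3709/1412 + 13474*√5/25 ≈ 1202.5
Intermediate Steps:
E(t) = √(-12 + t)
Q = 5*√5 (Q = √(-12 + 137) = √125 = 5*√5 ≈ 11.180)
W = 1412 (W = 73 + 1339 = 1412)
13474/Q - 3709/W = 13474/((5*√5)) - 3709/1412 = 13474*(√5/25) - 3709*1/1412 = 13474*√5/25 - 3709/1412 = -3709/1412 + 13474*√5/25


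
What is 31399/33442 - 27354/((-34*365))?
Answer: 652217029/207507610 ≈ 3.1431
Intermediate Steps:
31399/33442 - 27354/((-34*365)) = 31399*(1/33442) - 27354/(-12410) = 31399/33442 - 27354*(-1/12410) = 31399/33442 + 13677/6205 = 652217029/207507610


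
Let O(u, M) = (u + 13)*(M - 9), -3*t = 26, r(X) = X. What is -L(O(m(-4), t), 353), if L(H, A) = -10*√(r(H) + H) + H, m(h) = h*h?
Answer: 1537/3 + 10*I*√9222/3 ≈ 512.33 + 320.1*I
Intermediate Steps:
m(h) = h²
t = -26/3 (t = -⅓*26 = -26/3 ≈ -8.6667)
O(u, M) = (-9 + M)*(13 + u) (O(u, M) = (13 + u)*(-9 + M) = (-9 + M)*(13 + u))
L(H, A) = H - 10*√2*√H (L(H, A) = -10*√(H + H) + H = -10*√2*√H + H = H - 10*√2*√H)
-L(O(m(-4), t), 353) = -((-117 - 9*(-4)² + 13*(-26/3) - 26/3*(-4)²) - 10*√2*√(-117 - 9*(-4)² + 13*(-26/3) - 26/3*(-4)²)) = -((-117 - 9*16 - 338/3 - 26/3*16) - 10*√2*√(-117 - 9*16 - 338/3 - 26/3*16)) = -((-117 - 144 - 338/3 - 416/3) - 10*√2*√(-117 - 144 - 338/3 - 416/3)) = -(-1537/3 - 10*√2*√(-1537/3)) = -(-1537/3 - 10*√2*I*√4611/3) = -(-1537/3 - 10*I*√9222/3) = 1537/3 + 10*I*√9222/3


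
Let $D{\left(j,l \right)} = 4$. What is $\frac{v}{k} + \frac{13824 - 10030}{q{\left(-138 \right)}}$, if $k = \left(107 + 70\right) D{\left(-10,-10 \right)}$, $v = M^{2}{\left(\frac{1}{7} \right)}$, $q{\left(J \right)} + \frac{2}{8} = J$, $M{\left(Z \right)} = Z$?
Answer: $- \frac{75212177}{2740668} \approx -27.443$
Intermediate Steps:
$q{\left(J \right)} = - \frac{1}{4} + J$
$v = \frac{1}{49}$ ($v = \left(\frac{1}{7}\right)^{2} = \frac{1}{49} \approx 0.020408$)
$k = 708$ ($k = \left(107 + 70\right) 4 = 177 \cdot 4 = 708$)
$\frac{v}{k} + \frac{13824 - 10030}{q{\left(-138 \right)}} = \frac{1}{49 \cdot 708} + \frac{13824 - 10030}{- \frac{1}{4} - 138} = \frac{1}{49} \cdot \frac{1}{708} + \frac{13824 - 10030}{- \frac{553}{4}} = \frac{1}{34692} + 3794 \left(- \frac{4}{553}\right) = \frac{1}{34692} - \frac{2168}{79} = - \frac{75212177}{2740668}$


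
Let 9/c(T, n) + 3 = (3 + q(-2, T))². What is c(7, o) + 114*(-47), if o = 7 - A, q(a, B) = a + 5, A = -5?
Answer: -58935/11 ≈ -5357.7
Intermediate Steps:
q(a, B) = 5 + a
o = 12 (o = 7 - 1*(-5) = 7 + 5 = 12)
c(T, n) = 3/11 (c(T, n) = 9/(-3 + (3 + (5 - 2))²) = 9/(-3 + (3 + 3)²) = 9/(-3 + 6²) = 9/(-3 + 36) = 9/33 = 9*(1/33) = 3/11)
c(7, o) + 114*(-47) = 3/11 + 114*(-47) = 3/11 - 5358 = -58935/11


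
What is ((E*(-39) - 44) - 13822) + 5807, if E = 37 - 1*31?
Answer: -8293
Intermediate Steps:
E = 6 (E = 37 - 31 = 6)
((E*(-39) - 44) - 13822) + 5807 = ((6*(-39) - 44) - 13822) + 5807 = ((-234 - 44) - 13822) + 5807 = (-278 - 13822) + 5807 = -14100 + 5807 = -8293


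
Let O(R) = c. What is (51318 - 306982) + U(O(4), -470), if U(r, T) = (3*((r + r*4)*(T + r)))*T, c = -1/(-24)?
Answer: -11290919/96 ≈ -1.1761e+5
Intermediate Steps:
c = 1/24 (c = -1*(-1/24) = 1/24 ≈ 0.041667)
O(R) = 1/24
U(r, T) = 15*T*r*(T + r) (U(r, T) = (3*((r + 4*r)*(T + r)))*T = (3*((5*r)*(T + r)))*T = (3*(5*r*(T + r)))*T = (15*r*(T + r))*T = 15*T*r*(T + r))
(51318 - 306982) + U(O(4), -470) = (51318 - 306982) + 15*(-470)*(1/24)*(-470 + 1/24) = -255664 + 15*(-470)*(1/24)*(-11279/24) = -255664 + 13252825/96 = -11290919/96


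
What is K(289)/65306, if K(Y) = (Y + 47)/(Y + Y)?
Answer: 84/9436717 ≈ 8.9014e-6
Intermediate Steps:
K(Y) = (47 + Y)/(2*Y) (K(Y) = (47 + Y)/((2*Y)) = (47 + Y)*(1/(2*Y)) = (47 + Y)/(2*Y))
K(289)/65306 = ((½)*(47 + 289)/289)/65306 = ((½)*(1/289)*336)*(1/65306) = (168/289)*(1/65306) = 84/9436717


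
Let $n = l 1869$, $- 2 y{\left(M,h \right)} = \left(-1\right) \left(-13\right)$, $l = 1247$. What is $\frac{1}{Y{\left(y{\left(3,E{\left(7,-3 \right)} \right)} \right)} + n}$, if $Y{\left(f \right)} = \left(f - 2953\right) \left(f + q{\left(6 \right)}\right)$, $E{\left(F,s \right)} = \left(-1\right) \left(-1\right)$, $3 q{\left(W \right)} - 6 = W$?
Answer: $\frac{4}{9352167} \approx 4.2771 \cdot 10^{-7}$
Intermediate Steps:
$q{\left(W \right)} = 2 + \frac{W}{3}$
$E{\left(F,s \right)} = 1$
$y{\left(M,h \right)} = - \frac{13}{2}$ ($y{\left(M,h \right)} = - \frac{\left(-1\right) \left(-13\right)}{2} = \left(- \frac{1}{2}\right) 13 = - \frac{13}{2}$)
$Y{\left(f \right)} = \left(-2953 + f\right) \left(4 + f\right)$ ($Y{\left(f \right)} = \left(f - 2953\right) \left(f + \left(2 + \frac{1}{3} \cdot 6\right)\right) = \left(-2953 + f\right) \left(f + \left(2 + 2\right)\right) = \left(-2953 + f\right) \left(f + 4\right) = \left(-2953 + f\right) \left(4 + f\right)$)
$n = 2330643$ ($n = 1247 \cdot 1869 = 2330643$)
$\frac{1}{Y{\left(y{\left(3,E{\left(7,-3 \right)} \right)} \right)} + n} = \frac{1}{\left(-11812 + \left(- \frac{13}{2}\right)^{2} - - \frac{38337}{2}\right) + 2330643} = \frac{1}{\left(-11812 + \frac{169}{4} + \frac{38337}{2}\right) + 2330643} = \frac{1}{\frac{29595}{4} + 2330643} = \frac{1}{\frac{9352167}{4}} = \frac{4}{9352167}$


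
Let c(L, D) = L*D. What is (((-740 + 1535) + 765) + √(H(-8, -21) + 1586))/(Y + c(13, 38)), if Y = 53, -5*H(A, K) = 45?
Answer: 1560/547 + √1577/547 ≈ 2.9245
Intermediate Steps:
c(L, D) = D*L
H(A, K) = -9 (H(A, K) = -⅕*45 = -9)
(((-740 + 1535) + 765) + √(H(-8, -21) + 1586))/(Y + c(13, 38)) = (((-740 + 1535) + 765) + √(-9 + 1586))/(53 + 38*13) = ((795 + 765) + √1577)/(53 + 494) = (1560 + √1577)/547 = (1560 + √1577)*(1/547) = 1560/547 + √1577/547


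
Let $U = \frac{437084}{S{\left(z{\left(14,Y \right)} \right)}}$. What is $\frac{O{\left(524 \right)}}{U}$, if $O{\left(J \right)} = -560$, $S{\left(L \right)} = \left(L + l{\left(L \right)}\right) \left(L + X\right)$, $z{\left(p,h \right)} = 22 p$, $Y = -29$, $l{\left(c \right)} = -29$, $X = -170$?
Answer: $- \frac{5390280}{109271} \approx -49.329$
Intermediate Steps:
$S{\left(L \right)} = \left(-170 + L\right) \left(-29 + L\right)$ ($S{\left(L \right)} = \left(L - 29\right) \left(L - 170\right) = \left(-29 + L\right) \left(-170 + L\right) = \left(-170 + L\right) \left(-29 + L\right)$)
$U = \frac{218542}{19251}$ ($U = \frac{437084}{4930 + \left(22 \cdot 14\right)^{2} - 199 \cdot 22 \cdot 14} = \frac{437084}{4930 + 308^{2} - 61292} = \frac{437084}{4930 + 94864 - 61292} = \frac{437084}{38502} = 437084 \cdot \frac{1}{38502} = \frac{218542}{19251} \approx 11.352$)
$\frac{O{\left(524 \right)}}{U} = - \frac{560}{\frac{218542}{19251}} = \left(-560\right) \frac{19251}{218542} = - \frac{5390280}{109271}$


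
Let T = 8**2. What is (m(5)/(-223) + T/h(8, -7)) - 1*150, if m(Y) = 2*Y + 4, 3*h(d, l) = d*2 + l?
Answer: -86120/669 ≈ -128.73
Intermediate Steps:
h(d, l) = l/3 + 2*d/3 (h(d, l) = (d*2 + l)/3 = (2*d + l)/3 = (l + 2*d)/3 = l/3 + 2*d/3)
m(Y) = 4 + 2*Y
T = 64
(m(5)/(-223) + T/h(8, -7)) - 1*150 = ((4 + 2*5)/(-223) + 64/((1/3)*(-7) + (2/3)*8)) - 1*150 = ((4 + 10)*(-1/223) + 64/(-7/3 + 16/3)) - 150 = (14*(-1/223) + 64/3) - 150 = (-14/223 + 64*(1/3)) - 150 = (-14/223 + 64/3) - 150 = 14230/669 - 150 = -86120/669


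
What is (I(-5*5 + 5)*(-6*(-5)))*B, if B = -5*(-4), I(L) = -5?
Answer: -3000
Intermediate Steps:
B = 20
(I(-5*5 + 5)*(-6*(-5)))*B = -(-30)*(-5)*20 = -5*30*20 = -150*20 = -3000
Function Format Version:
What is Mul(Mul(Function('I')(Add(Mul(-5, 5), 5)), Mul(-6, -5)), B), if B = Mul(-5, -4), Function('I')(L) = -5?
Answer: -3000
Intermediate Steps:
B = 20
Mul(Mul(Function('I')(Add(Mul(-5, 5), 5)), Mul(-6, -5)), B) = Mul(Mul(-5, Mul(-6, -5)), 20) = Mul(Mul(-5, 30), 20) = Mul(-150, 20) = -3000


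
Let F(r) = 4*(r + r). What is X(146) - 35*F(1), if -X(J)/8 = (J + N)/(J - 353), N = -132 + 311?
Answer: -55360/207 ≈ -267.44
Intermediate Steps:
N = 179
F(r) = 8*r (F(r) = 4*(2*r) = 8*r)
X(J) = -8*(179 + J)/(-353 + J) (X(J) = -8*(J + 179)/(J - 353) = -8*(179 + J)/(-353 + J))
X(146) - 35*F(1) = 8*(-179 - 1*146)/(-353 + 146) - 280 = 8*(-179 - 146)/(-207) - 35*8 = 8*(-1/207)*(-325) - 280 = 2600/207 - 280 = -55360/207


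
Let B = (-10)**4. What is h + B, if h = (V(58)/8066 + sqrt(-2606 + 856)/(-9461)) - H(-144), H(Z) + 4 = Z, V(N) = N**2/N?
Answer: 40926913/4033 - 5*I*sqrt(70)/9461 ≈ 10148.0 - 0.0044216*I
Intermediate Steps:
V(N) = N
H(Z) = -4 + Z
B = 10000
h = 596913/4033 - 5*I*sqrt(70)/9461 (h = (58/8066 + sqrt(-2606 + 856)/(-9461)) - (-4 - 144) = (58*(1/8066) + sqrt(-1750)*(-1/9461)) - 1*(-148) = (29/4033 + (5*I*sqrt(70))*(-1/9461)) + 148 = (29/4033 - 5*I*sqrt(70)/9461) + 148 = 596913/4033 - 5*I*sqrt(70)/9461 ≈ 148.01 - 0.0044216*I)
h + B = (596913/4033 - 5*I*sqrt(70)/9461) + 10000 = 40926913/4033 - 5*I*sqrt(70)/9461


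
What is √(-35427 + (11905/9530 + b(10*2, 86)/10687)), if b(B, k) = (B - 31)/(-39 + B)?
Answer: I*√5306200738957805702486/387019018 ≈ 188.22*I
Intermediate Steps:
b(B, k) = (-31 + B)/(-39 + B)
√(-35427 + (11905/9530 + b(10*2, 86)/10687)) = √(-35427 + (11905/9530 + ((-31 + 10*2)/(-39 + 10*2))/10687)) = √(-35427 + (11905*(1/9530) + ((-31 + 20)/(-39 + 20))*(1/10687))) = √(-35427 + (2381/1906 + (-11/(-19))*(1/10687))) = √(-35427 + (2381/1906 - 1/19*(-11)*(1/10687))) = √(-35427 + (2381/1906 + (11/19)*(1/10687))) = √(-35427 + (2381/1906 + 11/203053)) = √(-35427 + 483490159/387019018) = √(-13710439260527/387019018) = I*√5306200738957805702486/387019018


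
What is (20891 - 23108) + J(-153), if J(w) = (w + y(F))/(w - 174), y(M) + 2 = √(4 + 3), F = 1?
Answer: -724804/327 - √7/327 ≈ -2216.5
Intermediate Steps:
y(M) = -2 + √7 (y(M) = -2 + √(4 + 3) = -2 + √7)
J(w) = (-2 + w + √7)/(-174 + w) (J(w) = (w + (-2 + √7))/(w - 174) = (-2 + w + √7)/(-174 + w))
(20891 - 23108) + J(-153) = (20891 - 23108) + (-2 - 153 + √7)/(-174 - 153) = -2217 + (-155 + √7)/(-327) = -2217 - (-155 + √7)/327 = -2217 + (155/327 - √7/327) = -724804/327 - √7/327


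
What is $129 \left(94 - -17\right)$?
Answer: $14319$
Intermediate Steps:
$129 \left(94 - -17\right) = 129 \left(94 + \left(-1 + 18\right)\right) = 129 \left(94 + 17\right) = 129 \cdot 111 = 14319$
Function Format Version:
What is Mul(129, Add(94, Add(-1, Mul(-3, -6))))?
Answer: 14319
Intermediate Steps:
Mul(129, Add(94, Add(-1, Mul(-3, -6)))) = Mul(129, Add(94, Add(-1, 18))) = Mul(129, Add(94, 17)) = Mul(129, 111) = 14319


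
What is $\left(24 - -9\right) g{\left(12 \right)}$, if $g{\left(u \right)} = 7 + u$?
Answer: $627$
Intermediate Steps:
$\left(24 - -9\right) g{\left(12 \right)} = \left(24 - -9\right) \left(7 + 12\right) = \left(24 + 9\right) 19 = 33 \cdot 19 = 627$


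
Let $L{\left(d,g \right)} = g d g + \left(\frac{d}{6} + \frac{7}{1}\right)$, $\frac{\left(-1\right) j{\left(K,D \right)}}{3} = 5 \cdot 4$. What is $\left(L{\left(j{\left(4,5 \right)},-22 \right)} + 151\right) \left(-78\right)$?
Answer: $2253576$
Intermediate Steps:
$j{\left(K,D \right)} = -60$ ($j{\left(K,D \right)} = - 3 \cdot 5 \cdot 4 = \left(-3\right) 20 = -60$)
$L{\left(d,g \right)} = 7 + \frac{d}{6} + d g^{2}$ ($L{\left(d,g \right)} = d g g + \left(d \frac{1}{6} + 7 \cdot 1\right) = d g^{2} + \left(\frac{d}{6} + 7\right) = d g^{2} + \left(7 + \frac{d}{6}\right) = 7 + \frac{d}{6} + d g^{2}$)
$\left(L{\left(j{\left(4,5 \right)},-22 \right)} + 151\right) \left(-78\right) = \left(\left(7 + \frac{1}{6} \left(-60\right) - 60 \left(-22\right)^{2}\right) + 151\right) \left(-78\right) = \left(\left(7 - 10 - 29040\right) + 151\right) \left(-78\right) = \left(-29043 + 151\right) \left(-78\right) = \left(-28892\right) \left(-78\right) = 2253576$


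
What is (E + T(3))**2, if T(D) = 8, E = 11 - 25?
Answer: 36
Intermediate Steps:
E = -14
(E + T(3))**2 = (-14 + 8)**2 = (-6)**2 = 36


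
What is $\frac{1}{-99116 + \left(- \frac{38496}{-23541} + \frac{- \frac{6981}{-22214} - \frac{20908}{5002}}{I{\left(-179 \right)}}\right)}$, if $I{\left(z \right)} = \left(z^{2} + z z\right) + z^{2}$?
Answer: $- \frac{41905538760133734}{4153440854370405906965} \approx -1.0089 \cdot 10^{-5}$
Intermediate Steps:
$I{\left(z \right)} = 3 z^{2}$ ($I{\left(z \right)} = \left(z^{2} + z^{2}\right) + z^{2} = 2 z^{2} + z^{2} = 3 z^{2}$)
$\frac{1}{-99116 + \left(- \frac{38496}{-23541} + \frac{- \frac{6981}{-22214} - \frac{20908}{5002}}{I{\left(-179 \right)}}\right)} = \frac{1}{-99116 + \left(- \frac{38496}{-23541} + \frac{- \frac{6981}{-22214} - \frac{20908}{5002}}{3 \left(-179\right)^{2}}\right)} = \frac{1}{-99116 + \left(\left(-38496\right) \left(- \frac{1}{23541}\right) + \frac{\left(-6981\right) \left(- \frac{1}{22214}\right) - \frac{10454}{2501}}{3 \cdot 32041}\right)} = \frac{1}{-99116 + \left(\frac{12832}{7847} + \frac{\frac{6981}{22214} - \frac{10454}{2501}}{96123}\right)} = \frac{1}{-99116 + \left(\frac{12832}{7847} - \frac{214765675}{5340326081322}\right)} = \frac{1}{-99116 + \frac{68525379009272179}{41905538760133734}} = \frac{1}{- \frac{4153440854370405906965}{41905538760133734}} = - \frac{41905538760133734}{4153440854370405906965}$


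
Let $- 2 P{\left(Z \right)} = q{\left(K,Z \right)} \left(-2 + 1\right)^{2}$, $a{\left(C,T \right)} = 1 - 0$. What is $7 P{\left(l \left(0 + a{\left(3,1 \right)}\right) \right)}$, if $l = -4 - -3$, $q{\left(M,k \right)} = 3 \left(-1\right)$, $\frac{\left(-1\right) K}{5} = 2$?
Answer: $\frac{21}{2} \approx 10.5$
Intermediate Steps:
$K = -10$ ($K = \left(-5\right) 2 = -10$)
$a{\left(C,T \right)} = 1$ ($a{\left(C,T \right)} = 1 + 0 = 1$)
$q{\left(M,k \right)} = -3$
$l = -1$ ($l = -4 + 3 = -1$)
$P{\left(Z \right)} = \frac{3}{2}$ ($P{\left(Z \right)} = - \frac{\left(-3\right) \left(-2 + 1\right)^{2}}{2} = - \frac{\left(-3\right) \left(-1\right)^{2}}{2} = - \frac{\left(-3\right) 1}{2} = \left(- \frac{1}{2}\right) \left(-3\right) = \frac{3}{2}$)
$7 P{\left(l \left(0 + a{\left(3,1 \right)}\right) \right)} = 7 \cdot \frac{3}{2} = \frac{21}{2}$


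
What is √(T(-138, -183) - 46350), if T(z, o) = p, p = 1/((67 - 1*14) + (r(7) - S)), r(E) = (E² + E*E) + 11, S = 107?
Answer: I*√140208695/55 ≈ 215.29*I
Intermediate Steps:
r(E) = 11 + 2*E² (r(E) = (E² + E²) + 11 = 2*E² + 11 = 11 + 2*E²)
p = 1/55 (p = 1/((67 - 1*14) + ((11 + 2*7²) - 1*107)) = 1/((67 - 14) + ((11 + 2*49) - 107)) = 1/(53 + ((11 + 98) - 107)) = 1/(53 + (109 - 107)) = 1/(53 + 2) = 1/55 ≈ 0.018182)
T(z, o) = 1/55
√(T(-138, -183) - 46350) = √(1/55 - 46350) = √(-2549249/55) = I*√140208695/55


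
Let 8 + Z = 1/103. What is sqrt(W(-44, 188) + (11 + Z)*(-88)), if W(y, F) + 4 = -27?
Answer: I*sqrt(3138719)/103 ≈ 17.2*I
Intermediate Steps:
W(y, F) = -31 (W(y, F) = -4 - 27 = -31)
Z = -823/103 (Z = -8 + 1/103 = -823/103 ≈ -7.9903)
sqrt(W(-44, 188) + (11 + Z)*(-88)) = sqrt(-31 + (11 - 823/103)*(-88)) = sqrt(-31 + (310/103)*(-88)) = sqrt(-31 - 27280/103) = sqrt(-30473/103) = I*sqrt(3138719)/103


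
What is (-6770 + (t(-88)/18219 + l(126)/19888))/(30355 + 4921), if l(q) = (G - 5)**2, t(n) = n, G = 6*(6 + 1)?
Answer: -2453015033773/12781887214272 ≈ -0.19191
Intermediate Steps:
G = 42 (G = 6*7 = 42)
l(q) = 1369 (l(q) = (42 - 5)**2 = 37**2 = 1369)
(-6770 + (t(-88)/18219 + l(126)/19888))/(30355 + 4921) = (-6770 + (-88/18219 + 1369/19888))/(30355 + 4921) = (-6770 + (-88*1/18219 + 1369*(1/19888)))/35276 = (-6770 + (-88/18219 + 1369/19888))*(1/35276) = (-6770 + 23191667/362339472)*(1/35276) = -2453015033773/362339472*1/35276 = -2453015033773/12781887214272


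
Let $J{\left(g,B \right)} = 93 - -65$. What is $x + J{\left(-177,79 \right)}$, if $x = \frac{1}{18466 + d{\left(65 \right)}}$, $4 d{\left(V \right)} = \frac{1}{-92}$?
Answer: $\frac{1073687314}{6795487} \approx 158.0$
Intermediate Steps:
$d{\left(V \right)} = - \frac{1}{368}$ ($d{\left(V \right)} = \frac{1}{4 \left(-92\right)} = \frac{1}{4} \left(- \frac{1}{92}\right) = - \frac{1}{368}$)
$J{\left(g,B \right)} = 158$ ($J{\left(g,B \right)} = 93 + 65 = 158$)
$x = \frac{368}{6795487}$ ($x = \frac{1}{18466 - \frac{1}{368}} = \frac{1}{\frac{6795487}{368}} = \frac{368}{6795487} \approx 5.4154 \cdot 10^{-5}$)
$x + J{\left(-177,79 \right)} = \frac{368}{6795487} + 158 = \frac{1073687314}{6795487}$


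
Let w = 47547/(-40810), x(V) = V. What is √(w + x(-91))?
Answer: I*√153496898170/40810 ≈ 9.6003*I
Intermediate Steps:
w = -47547/40810 (w = 47547*(-1/40810) = -47547/40810 ≈ -1.1651)
√(w + x(-91)) = √(-47547/40810 - 91) = √(-3761257/40810) = I*√153496898170/40810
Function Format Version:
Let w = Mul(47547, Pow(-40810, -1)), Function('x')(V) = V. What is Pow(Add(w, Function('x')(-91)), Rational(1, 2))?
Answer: Mul(Rational(1, 40810), I, Pow(153496898170, Rational(1, 2))) ≈ Mul(9.6003, I)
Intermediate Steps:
w = Rational(-47547, 40810) (w = Mul(47547, Rational(-1, 40810)) = Rational(-47547, 40810) ≈ -1.1651)
Pow(Add(w, Function('x')(-91)), Rational(1, 2)) = Pow(Add(Rational(-47547, 40810), -91), Rational(1, 2)) = Pow(Rational(-3761257, 40810), Rational(1, 2)) = Mul(Rational(1, 40810), I, Pow(153496898170, Rational(1, 2)))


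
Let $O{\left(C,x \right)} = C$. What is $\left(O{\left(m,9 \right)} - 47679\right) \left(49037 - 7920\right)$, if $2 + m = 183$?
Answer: $-1952975266$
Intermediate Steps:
$m = 181$ ($m = -2 + 183 = 181$)
$\left(O{\left(m,9 \right)} - 47679\right) \left(49037 - 7920\right) = \left(181 - 47679\right) \left(49037 - 7920\right) = \left(-47498\right) 41117 = -1952975266$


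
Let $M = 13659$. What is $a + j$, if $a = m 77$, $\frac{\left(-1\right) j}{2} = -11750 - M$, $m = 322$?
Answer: $75612$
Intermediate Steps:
$j = 50818$ ($j = - 2 \left(-11750 - 13659\right) = \left(-2\right) \left(-25409\right) = 50818$)
$a = 24794$ ($a = 322 \cdot 77 = 24794$)
$a + j = 24794 + 50818 = 75612$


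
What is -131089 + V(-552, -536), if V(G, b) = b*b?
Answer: 156207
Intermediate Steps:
V(G, b) = b**2
-131089 + V(-552, -536) = -131089 + (-536)**2 = -131089 + 287296 = 156207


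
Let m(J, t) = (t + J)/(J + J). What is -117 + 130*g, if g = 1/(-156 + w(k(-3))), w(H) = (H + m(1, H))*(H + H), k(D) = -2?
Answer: -8606/73 ≈ -117.89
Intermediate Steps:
m(J, t) = (J + t)/(2*J) (m(J, t) = (J + t)/((2*J)) = (J + t)*(1/(2*J)) = (J + t)/(2*J))
w(H) = 2*H*(½ + 3*H/2) (w(H) = (H + (½)*(1 + H)/1)*(H + H) = (H + (½)*1*(1 + H))*(2*H) = (H + (½ + H/2))*(2*H) = (½ + 3*H/2)*(2*H) = 2*H*(½ + 3*H/2))
g = -1/146 (g = 1/(-156 - 2*(1 + 3*(-2))) = 1/(-156 - 2*(1 - 6)) = 1/(-156 - 2*(-5)) = 1/(-156 + 10) = 1/(-146) = -1/146 ≈ -0.0068493)
-117 + 130*g = -117 + 130*(-1/146) = -117 - 65/73 = -8606/73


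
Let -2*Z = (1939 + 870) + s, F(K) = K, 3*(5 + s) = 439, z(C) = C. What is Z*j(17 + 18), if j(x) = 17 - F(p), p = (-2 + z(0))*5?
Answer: -79659/2 ≈ -39830.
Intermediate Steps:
s = 424/3 (s = -5 + (⅓)*439 = -5 + 439/3 = 424/3 ≈ 141.33)
p = -10 (p = (-2 + 0)*5 = -2*5 = -10)
Z = -8851/6 (Z = -((1939 + 870) + 424/3)/2 = -(2809 + 424/3)/2 = -½*8851/3 = -8851/6 ≈ -1475.2)
j(x) = 27 (j(x) = 17 - 1*(-10) = 17 + 10 = 27)
Z*j(17 + 18) = -8851/6*27 = -79659/2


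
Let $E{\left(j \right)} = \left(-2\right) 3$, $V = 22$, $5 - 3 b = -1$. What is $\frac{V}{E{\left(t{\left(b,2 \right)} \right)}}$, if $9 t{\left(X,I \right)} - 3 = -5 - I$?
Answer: $- \frac{11}{3} \approx -3.6667$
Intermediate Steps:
$b = 2$ ($b = \frac{5}{3} - - \frac{1}{3} = \frac{5}{3} + \frac{1}{3} = 2$)
$t{\left(X,I \right)} = - \frac{2}{9} - \frac{I}{9}$ ($t{\left(X,I \right)} = \frac{1}{3} + \frac{-5 - I}{9} = \frac{1}{3} - \left(\frac{5}{9} + \frac{I}{9}\right) = - \frac{2}{9} - \frac{I}{9}$)
$E{\left(j \right)} = -6$
$\frac{V}{E{\left(t{\left(b,2 \right)} \right)}} = \frac{22}{-6} = 22 \left(- \frac{1}{6}\right) = - \frac{11}{3}$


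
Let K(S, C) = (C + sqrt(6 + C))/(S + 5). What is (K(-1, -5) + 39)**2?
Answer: 1444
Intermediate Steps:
K(S, C) = (C + sqrt(6 + C))/(5 + S)
(K(-1, -5) + 39)**2 = ((-5 + sqrt(6 - 5))/(5 - 1) + 39)**2 = ((-5 + sqrt(1))/4 + 39)**2 = ((-5 + 1)/4 + 39)**2 = ((1/4)*(-4) + 39)**2 = (-1 + 39)**2 = 38**2 = 1444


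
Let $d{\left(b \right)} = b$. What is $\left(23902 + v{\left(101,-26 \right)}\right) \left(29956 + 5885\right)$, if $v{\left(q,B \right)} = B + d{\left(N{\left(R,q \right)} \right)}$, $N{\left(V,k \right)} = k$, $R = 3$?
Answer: $859359657$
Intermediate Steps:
$v{\left(q,B \right)} = B + q$
$\left(23902 + v{\left(101,-26 \right)}\right) \left(29956 + 5885\right) = \left(23902 + \left(-26 + 101\right)\right) \left(29956 + 5885\right) = \left(23902 + 75\right) 35841 = 23977 \cdot 35841 = 859359657$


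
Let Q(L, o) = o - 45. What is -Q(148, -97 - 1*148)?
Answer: 290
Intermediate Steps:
Q(L, o) = -45 + o
-Q(148, -97 - 1*148) = -(-45 + (-97 - 1*148)) = -(-45 + (-97 - 148)) = -(-45 - 245) = -1*(-290) = 290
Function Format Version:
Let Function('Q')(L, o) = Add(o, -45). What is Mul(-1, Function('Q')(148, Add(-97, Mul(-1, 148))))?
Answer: 290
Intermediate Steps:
Function('Q')(L, o) = Add(-45, o)
Mul(-1, Function('Q')(148, Add(-97, Mul(-1, 148)))) = Mul(-1, Add(-45, Add(-97, Mul(-1, 148)))) = Mul(-1, Add(-45, Add(-97, -148))) = Mul(-1, Add(-45, -245)) = Mul(-1, -290) = 290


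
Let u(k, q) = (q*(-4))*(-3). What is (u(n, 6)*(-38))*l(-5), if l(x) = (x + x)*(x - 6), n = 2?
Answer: -300960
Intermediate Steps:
l(x) = 2*x*(-6 + x) (l(x) = (2*x)*(-6 + x) = 2*x*(-6 + x))
u(k, q) = 12*q (u(k, q) = -4*q*(-3) = 12*q)
(u(n, 6)*(-38))*l(-5) = ((12*6)*(-38))*(2*(-5)*(-6 - 5)) = (72*(-38))*(2*(-5)*(-11)) = -2736*110 = -300960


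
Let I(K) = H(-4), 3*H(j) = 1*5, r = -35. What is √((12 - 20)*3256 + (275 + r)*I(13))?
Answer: 4*I*√1603 ≈ 160.15*I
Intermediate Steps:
H(j) = 5/3 (H(j) = (1*5)/3 = (⅓)*5 = 5/3)
I(K) = 5/3
√((12 - 20)*3256 + (275 + r)*I(13)) = √((12 - 20)*3256 + (275 - 35)*(5/3)) = √(-8*3256 + 240*(5/3)) = √(-26048 + 400) = √(-25648) = 4*I*√1603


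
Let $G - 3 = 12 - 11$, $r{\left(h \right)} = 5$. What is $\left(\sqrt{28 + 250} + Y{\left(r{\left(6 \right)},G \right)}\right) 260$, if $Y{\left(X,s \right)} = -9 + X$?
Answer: $-1040 + 260 \sqrt{278} \approx 3295.1$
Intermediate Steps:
$G = 4$ ($G = 3 + \left(12 - 11\right) = 3 + 1 = 4$)
$\left(\sqrt{28 + 250} + Y{\left(r{\left(6 \right)},G \right)}\right) 260 = \left(\sqrt{28 + 250} + \left(-9 + 5\right)\right) 260 = \left(\sqrt{278} - 4\right) 260 = \left(-4 + \sqrt{278}\right) 260 = -1040 + 260 \sqrt{278}$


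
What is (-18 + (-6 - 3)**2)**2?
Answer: 3969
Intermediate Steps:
(-18 + (-6 - 3)**2)**2 = (-18 + (-9)**2)**2 = (-18 + 81)**2 = 63**2 = 3969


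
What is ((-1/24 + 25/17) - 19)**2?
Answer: 51394561/166464 ≈ 308.74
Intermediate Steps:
((-1/24 + 25/17) - 19)**2 = (583/408 - 19)**2 = (-7169/408)**2 = 51394561/166464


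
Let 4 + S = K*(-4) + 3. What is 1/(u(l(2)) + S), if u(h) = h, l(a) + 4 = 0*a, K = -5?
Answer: 1/15 ≈ 0.066667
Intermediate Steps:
l(a) = -4 (l(a) = -4 + 0*a = -4 + 0 = -4)
S = 19 (S = -4 + (-5*(-4) + 3) = -4 + (20 + 3) = -4 + 23 = 19)
1/(u(l(2)) + S) = 1/(-4 + 19) = 1/15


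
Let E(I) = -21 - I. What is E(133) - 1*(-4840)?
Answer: 4686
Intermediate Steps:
E(133) - 1*(-4840) = (-21 - 1*133) - 1*(-4840) = (-21 - 133) + 4840 = -154 + 4840 = 4686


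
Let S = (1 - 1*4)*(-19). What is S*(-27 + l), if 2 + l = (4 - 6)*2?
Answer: -1881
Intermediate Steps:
l = -6 (l = -2 + (4 - 6)*2 = -2 - 2*2 = -2 - 4 = -6)
S = 57 (S = (1 - 4)*(-19) = -3*(-19) = 57)
S*(-27 + l) = 57*(-27 - 6) = 57*(-33) = -1881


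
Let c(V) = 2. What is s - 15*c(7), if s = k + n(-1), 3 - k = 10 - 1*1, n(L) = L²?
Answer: -35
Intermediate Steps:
k = -6 (k = 3 - (10 - 1*1) = 3 - (10 - 1) = 3 - 1*9 = 3 - 9 = -6)
s = -5 (s = -6 + (-1)² = -6 + 1 = -5)
s - 15*c(7) = -5 - 15*2 = -5 - 30 = -35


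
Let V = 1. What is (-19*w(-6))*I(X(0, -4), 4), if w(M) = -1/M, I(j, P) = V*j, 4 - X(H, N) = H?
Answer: -38/3 ≈ -12.667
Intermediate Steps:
X(H, N) = 4 - H
I(j, P) = j (I(j, P) = 1*j = j)
(-19*w(-6))*I(X(0, -4), 4) = (-(-19)/(-6))*(4 - 1*0) = (-(-19)*(-1)/6)*(4 + 0) = -19*⅙*4 = -19/6*4 = -38/3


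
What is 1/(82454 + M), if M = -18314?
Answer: 1/64140 ≈ 1.5591e-5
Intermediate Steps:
1/(82454 + M) = 1/(82454 - 18314) = 1/64140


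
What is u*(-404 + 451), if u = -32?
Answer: -1504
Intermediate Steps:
u*(-404 + 451) = -32*(-404 + 451) = -32*47 = -1504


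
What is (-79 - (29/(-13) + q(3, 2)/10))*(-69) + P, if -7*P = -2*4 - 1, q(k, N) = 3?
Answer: 4840347/910 ≈ 5319.1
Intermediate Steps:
P = 9/7 (P = -(-2*4 - 1)/7 = -(-8 - 1)/7 = -⅐*(-9) = 9/7 ≈ 1.2857)
(-79 - (29/(-13) + q(3, 2)/10))*(-69) + P = (-79 - (29/(-13) + 3/10))*(-69) + 9/7 = (-79 - (29*(-1/13) + 3*(⅒)))*(-69) + 9/7 = (-79 - (-29/13 + 3/10))*(-69) + 9/7 = (-79 - 1*(-251/130))*(-69) + 9/7 = (-79 + 251/130)*(-69) + 9/7 = -10019/130*(-69) + 9/7 = 691311/130 + 9/7 = 4840347/910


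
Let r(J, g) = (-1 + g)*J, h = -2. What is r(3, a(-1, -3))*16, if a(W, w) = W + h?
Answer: -192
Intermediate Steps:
a(W, w) = -2 + W (a(W, w) = W - 2 = -2 + W)
r(J, g) = J*(-1 + g)
r(3, a(-1, -3))*16 = (3*(-1 + (-2 - 1)))*16 = (3*(-1 - 3))*16 = (3*(-4))*16 = -12*16 = -192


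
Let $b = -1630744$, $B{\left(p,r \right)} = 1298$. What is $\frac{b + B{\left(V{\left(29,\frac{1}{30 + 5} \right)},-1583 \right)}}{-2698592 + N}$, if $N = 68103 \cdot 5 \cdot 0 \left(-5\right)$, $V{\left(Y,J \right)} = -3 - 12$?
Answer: $\frac{62671}{103792} \approx 0.60381$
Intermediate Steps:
$V{\left(Y,J \right)} = -15$
$N = 0$ ($N = 68103 \cdot 0 \left(-5\right) = 68103 \cdot 0 = 0$)
$\frac{b + B{\left(V{\left(29,\frac{1}{30 + 5} \right)},-1583 \right)}}{-2698592 + N} = \frac{-1630744 + 1298}{-2698592 + 0} = - \frac{1629446}{-2698592} = \left(-1629446\right) \left(- \frac{1}{2698592}\right) = \frac{62671}{103792}$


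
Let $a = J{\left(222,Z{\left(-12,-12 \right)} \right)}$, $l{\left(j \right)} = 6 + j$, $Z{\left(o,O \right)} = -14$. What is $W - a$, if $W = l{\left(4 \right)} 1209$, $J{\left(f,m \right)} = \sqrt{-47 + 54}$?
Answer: $12090 - \sqrt{7} \approx 12087.0$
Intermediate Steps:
$J{\left(f,m \right)} = \sqrt{7}$
$a = \sqrt{7} \approx 2.6458$
$W = 12090$ ($W = \left(6 + 4\right) 1209 = 10 \cdot 1209 = 12090$)
$W - a = 12090 - \sqrt{7}$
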